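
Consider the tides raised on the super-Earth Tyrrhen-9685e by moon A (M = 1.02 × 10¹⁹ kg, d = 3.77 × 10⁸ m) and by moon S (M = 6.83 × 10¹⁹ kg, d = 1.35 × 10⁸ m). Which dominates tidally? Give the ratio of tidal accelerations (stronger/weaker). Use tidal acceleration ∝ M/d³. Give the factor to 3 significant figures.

Moon S, by a factor of ≈ 146

Compare M/d³ for the two perturbers:
Moon A: (1.02 × 10¹⁹) / (3.77 × 10⁸)³ = 1.904 × 10⁻⁷
Moon S: (6.83 × 10¹⁹) / (1.35 × 10⁸)³ = 2.776 × 10⁻⁵
Ratio (larger/smaller) = 146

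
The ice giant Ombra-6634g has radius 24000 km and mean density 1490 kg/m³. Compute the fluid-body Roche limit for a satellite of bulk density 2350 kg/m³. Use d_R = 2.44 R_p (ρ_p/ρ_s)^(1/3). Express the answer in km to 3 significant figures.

50300 km

d_R = 2.44 × 24000 km × (1490/2350)^(1/3)
    = 50300 km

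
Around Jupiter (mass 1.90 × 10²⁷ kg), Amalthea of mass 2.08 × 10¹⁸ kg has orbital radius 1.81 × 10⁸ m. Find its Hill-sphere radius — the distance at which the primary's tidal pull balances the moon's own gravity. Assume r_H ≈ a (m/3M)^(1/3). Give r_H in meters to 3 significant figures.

1.29 × 10⁵ m

r_H ≈ a (m/3M)^(1/3)
    = (1.81 × 10⁸) × (2.08 × 10¹⁸ / (3 × 1.90 × 10²⁷))^(1/3)
    = 1.29 × 10⁵ m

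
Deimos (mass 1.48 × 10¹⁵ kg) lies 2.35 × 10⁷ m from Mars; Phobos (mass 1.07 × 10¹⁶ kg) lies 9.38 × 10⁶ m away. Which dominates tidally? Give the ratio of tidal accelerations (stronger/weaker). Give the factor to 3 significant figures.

Phobos, by a factor of ≈ 114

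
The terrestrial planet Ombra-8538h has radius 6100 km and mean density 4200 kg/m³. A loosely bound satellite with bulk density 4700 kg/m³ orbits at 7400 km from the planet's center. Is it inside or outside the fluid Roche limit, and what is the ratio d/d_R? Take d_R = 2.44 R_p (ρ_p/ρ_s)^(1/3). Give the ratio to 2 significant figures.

d_R = 2.44 × (6100 km) × (4200/4700)^(1/3) = 14340 km
d/d_R = (7400) / (14340) = 0.52
Since d/d_R < 1, the body is inside the Roche limit.

inside; d/d_R ≈ 0.52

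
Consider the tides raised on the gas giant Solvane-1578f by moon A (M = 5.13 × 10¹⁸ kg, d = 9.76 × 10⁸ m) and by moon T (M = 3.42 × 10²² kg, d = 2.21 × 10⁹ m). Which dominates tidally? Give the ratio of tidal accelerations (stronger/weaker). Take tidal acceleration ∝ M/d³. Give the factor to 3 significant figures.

The tide-raising term goes as M/d³ (the gradient of a 1/d² field).
Moon A: (5.13 × 10¹⁸) / (9.76 × 10⁸)³ = 5.518 × 10⁻⁹
Moon T: (3.42 × 10²²) / (2.21 × 10⁹)³ = 3.168 × 10⁻⁶
Ratio (larger/smaller) = 574

Moon T, by a factor of ≈ 574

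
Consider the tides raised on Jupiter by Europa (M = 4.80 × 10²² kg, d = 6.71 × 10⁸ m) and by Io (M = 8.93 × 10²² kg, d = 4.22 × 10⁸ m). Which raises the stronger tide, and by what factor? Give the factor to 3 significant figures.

The tide-raising term goes as M/d³ (the gradient of a 1/d² field).
Europa: (4.80 × 10²²) / (6.71 × 10⁸)³ = 1.589 × 10⁻⁴
Io: (8.93 × 10²²) / (4.22 × 10⁸)³ = 1.188 × 10⁻³
Ratio (larger/smaller) = 7.48

Io, by a factor of ≈ 7.48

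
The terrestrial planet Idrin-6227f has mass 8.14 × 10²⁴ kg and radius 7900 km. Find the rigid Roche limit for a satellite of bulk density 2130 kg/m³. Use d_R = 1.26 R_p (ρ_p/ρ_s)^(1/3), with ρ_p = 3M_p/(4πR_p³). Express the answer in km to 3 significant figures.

12200 km

ρ_p = 3M_p/(4πR_p³) = 3 × (8.14 × 10²⁴) / (4π × (7.90 × 10⁶ m)³) = 3940 kg/m³
d_R = 1.26 × 7900 km × (3940/2130)^(1/3)
    = 12200 km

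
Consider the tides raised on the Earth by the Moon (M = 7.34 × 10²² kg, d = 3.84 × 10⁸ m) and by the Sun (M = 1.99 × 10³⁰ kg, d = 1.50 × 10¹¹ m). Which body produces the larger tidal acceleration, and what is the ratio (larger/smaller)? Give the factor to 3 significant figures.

The tide-raising term goes as M/d³ (the gradient of a 1/d² field).
The Moon: (7.34 × 10²²) / (3.84 × 10⁸)³ = 1.296 × 10⁻³
The Sun: (1.99 × 10³⁰) / (1.50 × 10¹¹)³ = 5.896 × 10⁻⁴
Ratio (larger/smaller) = 2.20

The Moon, by a factor of ≈ 2.20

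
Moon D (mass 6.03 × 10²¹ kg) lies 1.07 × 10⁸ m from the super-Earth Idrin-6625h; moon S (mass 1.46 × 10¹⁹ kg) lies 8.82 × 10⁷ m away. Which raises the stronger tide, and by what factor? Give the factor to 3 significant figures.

Moon D, by a factor of ≈ 231

The tide-raising term goes as M/d³ (the gradient of a 1/d² field).
Moon D: (6.03 × 10²¹) / (1.07 × 10⁸)³ = 4.922 × 10⁻³
Moon S: (1.46 × 10¹⁹) / (8.82 × 10⁷)³ = 2.128 × 10⁻⁵
Ratio (larger/smaller) = 231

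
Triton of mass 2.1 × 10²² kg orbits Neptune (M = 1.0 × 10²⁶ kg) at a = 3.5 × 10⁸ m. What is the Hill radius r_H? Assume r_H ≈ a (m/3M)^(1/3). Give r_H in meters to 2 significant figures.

1.4 × 10⁷ m

r_H ≈ a (m/3M)^(1/3)
    = (3.5 × 10⁸) × (2.1 × 10²² / (3 × 1.0 × 10²⁶))^(1/3)
    = 1.4 × 10⁷ m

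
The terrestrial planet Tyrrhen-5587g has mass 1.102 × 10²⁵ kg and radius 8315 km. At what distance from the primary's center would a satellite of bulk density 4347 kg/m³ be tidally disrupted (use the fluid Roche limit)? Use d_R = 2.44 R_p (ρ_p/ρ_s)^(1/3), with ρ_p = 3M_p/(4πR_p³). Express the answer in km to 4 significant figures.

20640 km

ρ_p = 3M_p/(4πR_p³) = 3 × (1.102 × 10²⁵) / (4π × (8.315 × 10⁶ m)³) = 4576 kg/m³
d_R = 2.44 × 8315 km × (4576/4347)^(1/3)
    = 20640 km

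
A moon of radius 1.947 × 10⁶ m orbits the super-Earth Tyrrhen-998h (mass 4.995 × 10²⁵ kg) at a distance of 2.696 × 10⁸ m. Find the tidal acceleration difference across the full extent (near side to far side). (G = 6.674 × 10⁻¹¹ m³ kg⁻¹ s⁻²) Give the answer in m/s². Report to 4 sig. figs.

Δa = 4GMr/d³
   = 4 × (6.674 × 10⁻¹¹) × (4.995 × 10²⁵) × (1.947 × 10⁶) / (2.696 × 10⁸)³
   = 1.325 × 10⁻³ m/s²

1.325 × 10⁻³ m/s²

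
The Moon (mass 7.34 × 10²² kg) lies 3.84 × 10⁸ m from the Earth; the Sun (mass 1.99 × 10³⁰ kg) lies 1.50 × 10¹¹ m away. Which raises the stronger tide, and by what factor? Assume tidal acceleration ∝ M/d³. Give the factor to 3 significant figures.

Tidal acceleration ∝ M/d³, so compare M/d³ for each.
The Moon: (7.34 × 10²²) / (3.84 × 10⁸)³ = 1.296 × 10⁻³
The Sun: (1.99 × 10³⁰) / (1.50 × 10¹¹)³ = 5.896 × 10⁻⁴
Ratio (larger/smaller) = 2.20

The Moon, by a factor of ≈ 2.20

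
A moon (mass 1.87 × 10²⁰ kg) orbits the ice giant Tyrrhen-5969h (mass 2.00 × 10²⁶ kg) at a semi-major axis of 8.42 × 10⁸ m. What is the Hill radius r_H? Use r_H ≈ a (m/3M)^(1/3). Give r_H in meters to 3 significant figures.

r_H ≈ a (m/3M)^(1/3)
    = (8.42 × 10⁸) × (1.87 × 10²⁰ / (3 × 2.00 × 10²⁶))^(1/3)
    = 5.71 × 10⁶ m

5.71 × 10⁶ m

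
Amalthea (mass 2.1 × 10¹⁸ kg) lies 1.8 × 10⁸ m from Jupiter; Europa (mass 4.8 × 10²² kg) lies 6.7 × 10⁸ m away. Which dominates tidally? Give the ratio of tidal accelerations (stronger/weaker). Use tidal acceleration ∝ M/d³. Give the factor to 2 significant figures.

The tide-raising term goes as M/d³ (the gradient of a 1/d² field).
Amalthea: (2.1 × 10¹⁸) / (1.8 × 10⁸)³ = 3.601 × 10⁻⁷
Europa: (4.8 × 10²²) / (6.7 × 10⁸)³ = 1.596 × 10⁻⁴
Ratio (larger/smaller) = 440

Europa, by a factor of ≈ 440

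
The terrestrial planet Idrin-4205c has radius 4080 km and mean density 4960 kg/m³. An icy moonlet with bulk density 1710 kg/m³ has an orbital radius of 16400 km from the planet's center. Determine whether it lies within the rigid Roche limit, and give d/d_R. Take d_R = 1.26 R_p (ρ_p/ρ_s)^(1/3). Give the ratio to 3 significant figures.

outside; d/d_R ≈ 2.24

d_R = 1.26 × (4080 km) × (4960/1710)^(1/3) = 7331 km
d/d_R = (16400) / (7331) = 2.24
Since d/d_R > 1, the body is outside the Roche limit.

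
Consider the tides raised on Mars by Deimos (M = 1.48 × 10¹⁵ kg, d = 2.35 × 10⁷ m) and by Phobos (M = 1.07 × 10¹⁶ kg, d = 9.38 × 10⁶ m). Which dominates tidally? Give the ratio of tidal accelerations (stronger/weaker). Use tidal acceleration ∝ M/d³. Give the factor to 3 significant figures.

Phobos, by a factor of ≈ 114

Tidal acceleration ∝ M/d³, so compare M/d³ for each.
Deimos: (1.48 × 10¹⁵) / (2.35 × 10⁷)³ = 1.140 × 10⁻⁷
Phobos: (1.07 × 10¹⁶) / (9.38 × 10⁶)³ = 1.297 × 10⁻⁵
Ratio (larger/smaller) = 114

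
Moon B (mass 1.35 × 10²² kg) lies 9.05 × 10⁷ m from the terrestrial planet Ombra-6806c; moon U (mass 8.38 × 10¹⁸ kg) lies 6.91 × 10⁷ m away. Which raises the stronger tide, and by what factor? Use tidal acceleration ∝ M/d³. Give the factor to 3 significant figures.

Tidal stretch scales as M/d³; compute that for each body.
Moon B: (1.35 × 10²²) / (9.05 × 10⁷)³ = 1.821 × 10⁻²
Moon U: (8.38 × 10¹⁸) / (6.91 × 10⁷)³ = 2.540 × 10⁻⁵
Ratio (larger/smaller) = 717

Moon B, by a factor of ≈ 717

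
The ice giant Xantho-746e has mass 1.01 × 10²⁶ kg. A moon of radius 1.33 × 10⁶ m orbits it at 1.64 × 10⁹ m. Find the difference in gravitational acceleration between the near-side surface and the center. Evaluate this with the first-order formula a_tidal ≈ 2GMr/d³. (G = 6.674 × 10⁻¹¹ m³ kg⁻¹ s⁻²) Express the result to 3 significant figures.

4.06 × 10⁻⁶ m/s²

Differencing GM/(d−r)² and GM/d² to first order in r/d gives 2GMr/d³.
Δa = 2GMr/d³
   = 2 × (6.674 × 10⁻¹¹) × (1.01 × 10²⁶) × (1.33 × 10⁶) / (1.64 × 10⁹)³
   = 4.06 × 10⁻⁶ m/s²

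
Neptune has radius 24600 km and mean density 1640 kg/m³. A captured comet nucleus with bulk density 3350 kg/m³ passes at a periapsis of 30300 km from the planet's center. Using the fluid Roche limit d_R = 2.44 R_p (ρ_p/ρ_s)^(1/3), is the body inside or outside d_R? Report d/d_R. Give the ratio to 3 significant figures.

d_R = 2.44 × (24600 km) × (1640/3350)^(1/3) = 47310 km
d/d_R = (30300) / (47310) = 0.640
Since d/d_R < 1, the body is inside the Roche limit.

inside; d/d_R ≈ 0.640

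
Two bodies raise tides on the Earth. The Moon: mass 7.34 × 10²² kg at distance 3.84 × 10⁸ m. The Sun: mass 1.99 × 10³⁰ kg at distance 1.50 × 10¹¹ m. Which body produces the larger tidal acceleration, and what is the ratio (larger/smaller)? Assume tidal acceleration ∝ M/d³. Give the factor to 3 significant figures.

Tidal stretch scales as M/d³; compute that for each body.
The Moon: (7.34 × 10²²) / (3.84 × 10⁸)³ = 1.296 × 10⁻³
The Sun: (1.99 × 10³⁰) / (1.50 × 10¹¹)³ = 5.896 × 10⁻⁴
Ratio (larger/smaller) = 2.20

The Moon, by a factor of ≈ 2.20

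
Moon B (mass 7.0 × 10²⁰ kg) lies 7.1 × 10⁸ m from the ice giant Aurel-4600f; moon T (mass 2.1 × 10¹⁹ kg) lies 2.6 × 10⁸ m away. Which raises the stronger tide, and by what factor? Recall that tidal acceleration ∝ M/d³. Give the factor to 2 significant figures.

Compare M/d³ for the two perturbers:
Moon B: (7.0 × 10²⁰) / (7.1 × 10⁸)³ = 1.956 × 10⁻⁶
Moon T: (2.1 × 10¹⁹) / (2.6 × 10⁸)³ = 1.195 × 10⁻⁶
Ratio (larger/smaller) = 1.6

Moon B, by a factor of ≈ 1.6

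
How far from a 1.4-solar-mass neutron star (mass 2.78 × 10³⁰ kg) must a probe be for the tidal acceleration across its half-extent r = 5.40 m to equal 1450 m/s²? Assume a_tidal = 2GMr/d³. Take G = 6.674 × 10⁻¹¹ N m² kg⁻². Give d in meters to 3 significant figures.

2GMr/d³ = a_tidal  ⇒  d = (2GMr / a_tidal)^(1/3)
d = (2 × 6.674×10⁻¹¹ × (2.78 × 10³⁰) × (5.40) / (1450))^(1/3)
  = 1.11 × 10⁶ m

1.11 × 10⁶ m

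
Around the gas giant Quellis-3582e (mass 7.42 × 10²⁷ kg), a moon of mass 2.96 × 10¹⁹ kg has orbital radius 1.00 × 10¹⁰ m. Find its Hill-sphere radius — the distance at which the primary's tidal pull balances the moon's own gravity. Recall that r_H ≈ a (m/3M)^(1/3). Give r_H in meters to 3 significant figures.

1.10 × 10⁷ m

r_H ≈ a (m/3M)^(1/3)
    = (1.00 × 10¹⁰) × (2.96 × 10¹⁹ / (3 × 7.42 × 10²⁷))^(1/3)
    = 1.10 × 10⁷ m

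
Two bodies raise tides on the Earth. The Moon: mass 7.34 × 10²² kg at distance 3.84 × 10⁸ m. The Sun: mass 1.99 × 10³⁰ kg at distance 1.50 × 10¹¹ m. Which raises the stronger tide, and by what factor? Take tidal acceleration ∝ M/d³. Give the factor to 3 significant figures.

The Moon, by a factor of ≈ 2.20

Compare M/d³ for the two perturbers:
The Moon: (7.34 × 10²²) / (3.84 × 10⁸)³ = 1.296 × 10⁻³
The Sun: (1.99 × 10³⁰) / (1.50 × 10¹¹)³ = 5.896 × 10⁻⁴
Ratio (larger/smaller) = 2.20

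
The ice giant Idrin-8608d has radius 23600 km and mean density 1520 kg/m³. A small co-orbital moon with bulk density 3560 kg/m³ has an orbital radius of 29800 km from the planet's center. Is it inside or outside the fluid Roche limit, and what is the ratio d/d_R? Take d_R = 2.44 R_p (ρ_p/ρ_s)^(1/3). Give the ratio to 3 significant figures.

inside; d/d_R ≈ 0.687

d_R = 2.44 × (23600 km) × (1520/3560)^(1/3) = 43360 km
d/d_R = (29800) / (43360) = 0.687
Since d/d_R < 1, the body is inside the Roche limit.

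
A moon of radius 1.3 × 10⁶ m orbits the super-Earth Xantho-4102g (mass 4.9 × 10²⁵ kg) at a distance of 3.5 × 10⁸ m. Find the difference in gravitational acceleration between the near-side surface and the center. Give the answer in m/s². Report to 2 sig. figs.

2.0 × 10⁻⁴ m/s²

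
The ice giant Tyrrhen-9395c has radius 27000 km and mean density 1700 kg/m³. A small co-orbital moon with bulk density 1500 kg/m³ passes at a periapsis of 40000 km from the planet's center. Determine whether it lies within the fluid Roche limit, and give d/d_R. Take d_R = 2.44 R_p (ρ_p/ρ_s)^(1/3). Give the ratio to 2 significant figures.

inside; d/d_R ≈ 0.58

d_R = 2.44 × (27000 km) × (1700/1500)^(1/3) = 68690 km
d/d_R = (40000) / (68690) = 0.58
Since d/d_R < 1, the body is inside the Roche limit.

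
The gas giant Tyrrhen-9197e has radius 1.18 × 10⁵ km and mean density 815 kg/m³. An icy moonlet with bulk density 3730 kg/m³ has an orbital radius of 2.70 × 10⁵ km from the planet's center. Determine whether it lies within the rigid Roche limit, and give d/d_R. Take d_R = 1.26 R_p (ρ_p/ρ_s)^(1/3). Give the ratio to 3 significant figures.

d_R = 1.26 × (1.18 × 10⁵ km) × (815/3730)^(1/3) = 89550 km
d/d_R = (2.70 × 10⁵) / (89550) = 3.02
Since d/d_R > 1, the body is outside the Roche limit.

outside; d/d_R ≈ 3.02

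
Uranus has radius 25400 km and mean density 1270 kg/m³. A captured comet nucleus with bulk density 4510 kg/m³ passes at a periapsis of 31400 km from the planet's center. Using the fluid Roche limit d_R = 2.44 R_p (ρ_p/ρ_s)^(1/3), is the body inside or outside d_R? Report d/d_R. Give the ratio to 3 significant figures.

d_R = 2.44 × (25400 km) × (1270/4510)^(1/3) = 40620 km
d/d_R = (31400) / (40620) = 0.773
Since d/d_R < 1, the body is inside the Roche limit.

inside; d/d_R ≈ 0.773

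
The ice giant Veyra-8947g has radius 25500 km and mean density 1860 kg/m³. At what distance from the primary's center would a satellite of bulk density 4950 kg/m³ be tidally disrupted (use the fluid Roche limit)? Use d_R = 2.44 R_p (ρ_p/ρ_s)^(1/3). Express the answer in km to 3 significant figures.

44900 km

d_R = 2.44 × 25500 km × (1860/4950)^(1/3)
    = 44900 km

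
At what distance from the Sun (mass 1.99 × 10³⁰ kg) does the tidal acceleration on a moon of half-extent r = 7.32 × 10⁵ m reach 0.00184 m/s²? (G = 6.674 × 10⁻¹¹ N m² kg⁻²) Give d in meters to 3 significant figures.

2GMr/d³ = a_tidal  ⇒  d = (2GMr / a_tidal)^(1/3)
d = (2 × 6.674×10⁻¹¹ × (1.99 × 10³⁰) × (7.32 × 10⁵) / (0.00184))^(1/3)
  = 4.73 × 10⁹ m

4.73 × 10⁹ m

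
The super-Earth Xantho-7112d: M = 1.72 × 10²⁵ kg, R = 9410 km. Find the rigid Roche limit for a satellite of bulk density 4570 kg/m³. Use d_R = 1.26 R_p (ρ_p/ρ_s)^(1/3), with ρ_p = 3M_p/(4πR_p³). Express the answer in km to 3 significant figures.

ρ_p = 3M_p/(4πR_p³) = 3 × (1.72 × 10²⁵) / (4π × (9.41 × 10⁶ m)³) = 4930 kg/m³
d_R = 1.26 × 9410 km × (4930/4570)^(1/3)
    = 12200 km

12200 km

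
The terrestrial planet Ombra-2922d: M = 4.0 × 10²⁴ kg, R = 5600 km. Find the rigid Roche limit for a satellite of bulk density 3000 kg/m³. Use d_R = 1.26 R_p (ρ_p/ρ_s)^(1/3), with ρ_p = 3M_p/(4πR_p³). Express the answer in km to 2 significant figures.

8600 km

ρ_p = 3M_p/(4πR_p³) = 3 × (4.0 × 10²⁴) / (4π × (5.6 × 10⁶ m)³) = 5400 kg/m³
d_R = 1.26 × 5600 km × (5400/3000)^(1/3)
    = 8600 km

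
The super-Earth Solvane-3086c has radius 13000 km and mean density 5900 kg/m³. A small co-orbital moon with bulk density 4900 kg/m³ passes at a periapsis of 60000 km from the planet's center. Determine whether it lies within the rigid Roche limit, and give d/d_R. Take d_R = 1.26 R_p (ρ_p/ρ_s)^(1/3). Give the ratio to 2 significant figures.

d_R = 1.26 × (13000 km) × (5900/4900)^(1/3) = 17430 km
d/d_R = (60000) / (17430) = 3.4
Since d/d_R > 1, the body is outside the Roche limit.

outside; d/d_R ≈ 3.4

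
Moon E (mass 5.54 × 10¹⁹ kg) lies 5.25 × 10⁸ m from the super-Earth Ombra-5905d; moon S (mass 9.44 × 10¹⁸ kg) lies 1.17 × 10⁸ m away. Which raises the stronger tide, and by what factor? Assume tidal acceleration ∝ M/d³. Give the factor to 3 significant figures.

Moon S, by a factor of ≈ 15.4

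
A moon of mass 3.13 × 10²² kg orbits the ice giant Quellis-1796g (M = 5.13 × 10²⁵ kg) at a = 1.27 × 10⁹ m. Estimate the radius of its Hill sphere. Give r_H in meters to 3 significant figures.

7.47 × 10⁷ m

r_H ≈ a (m/3M)^(1/3)
    = (1.27 × 10⁹) × (3.13 × 10²² / (3 × 5.13 × 10²⁵))^(1/3)
    = 7.47 × 10⁷ m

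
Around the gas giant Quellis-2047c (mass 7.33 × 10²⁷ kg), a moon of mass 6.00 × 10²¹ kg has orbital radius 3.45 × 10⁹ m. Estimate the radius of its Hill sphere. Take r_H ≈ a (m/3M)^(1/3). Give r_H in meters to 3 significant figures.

2.24 × 10⁷ m

r_H ≈ a (m/3M)^(1/3)
    = (3.45 × 10⁹) × (6.00 × 10²¹ / (3 × 7.33 × 10²⁷))^(1/3)
    = 2.24 × 10⁷ m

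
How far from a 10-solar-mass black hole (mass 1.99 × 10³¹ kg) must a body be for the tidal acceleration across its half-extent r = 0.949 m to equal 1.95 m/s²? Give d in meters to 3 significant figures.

2GMr/d³ = a_tidal  ⇒  d = (2GMr / a_tidal)^(1/3)
d = (2 × 6.674×10⁻¹¹ × (1.99 × 10³¹) × (0.949) / (1.95))^(1/3)
  = 1.09 × 10⁷ m

1.09 × 10⁷ m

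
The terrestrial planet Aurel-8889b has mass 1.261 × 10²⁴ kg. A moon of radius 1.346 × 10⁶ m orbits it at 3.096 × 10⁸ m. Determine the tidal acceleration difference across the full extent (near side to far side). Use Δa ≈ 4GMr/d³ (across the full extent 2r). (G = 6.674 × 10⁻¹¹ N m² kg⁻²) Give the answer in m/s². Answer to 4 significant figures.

1.527 × 10⁻⁵ m/s²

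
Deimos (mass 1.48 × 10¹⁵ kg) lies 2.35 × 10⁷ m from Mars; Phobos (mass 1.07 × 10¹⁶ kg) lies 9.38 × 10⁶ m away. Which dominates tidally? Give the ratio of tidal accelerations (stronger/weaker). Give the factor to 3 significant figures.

Phobos, by a factor of ≈ 114

Tidal stretch scales as M/d³; compute that for each body.
Deimos: (1.48 × 10¹⁵) / (2.35 × 10⁷)³ = 1.140 × 10⁻⁷
Phobos: (1.07 × 10¹⁶) / (9.38 × 10⁶)³ = 1.297 × 10⁻⁵
Ratio (larger/smaller) = 114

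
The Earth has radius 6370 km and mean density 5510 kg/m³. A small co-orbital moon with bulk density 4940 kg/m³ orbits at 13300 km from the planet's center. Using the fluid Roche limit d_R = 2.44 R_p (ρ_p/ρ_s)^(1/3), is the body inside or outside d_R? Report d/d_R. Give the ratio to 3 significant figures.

d_R = 2.44 × (6370 km) × (5510/4940)^(1/3) = 16120 km
d/d_R = (13300) / (16120) = 0.825
Since d/d_R < 1, the body is inside the Roche limit.

inside; d/d_R ≈ 0.825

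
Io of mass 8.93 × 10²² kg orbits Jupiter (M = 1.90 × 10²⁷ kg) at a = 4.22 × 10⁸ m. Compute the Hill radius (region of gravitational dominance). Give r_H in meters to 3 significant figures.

r_H ≈ a (m/3M)^(1/3)
    = (4.22 × 10⁸) × (8.93 × 10²² / (3 × 1.90 × 10²⁷))^(1/3)
    = 1.06 × 10⁷ m

1.06 × 10⁷ m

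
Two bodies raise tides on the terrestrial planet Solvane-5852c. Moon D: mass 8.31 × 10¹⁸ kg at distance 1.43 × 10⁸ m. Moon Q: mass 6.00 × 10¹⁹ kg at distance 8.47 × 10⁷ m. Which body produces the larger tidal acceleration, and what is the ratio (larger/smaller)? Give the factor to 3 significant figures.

Moon Q, by a factor of ≈ 34.7

The tide-raising term goes as M/d³ (the gradient of a 1/d² field).
Moon D: (8.31 × 10¹⁸) / (1.43 × 10⁸)³ = 2.842 × 10⁻⁶
Moon Q: (6.00 × 10¹⁹) / (8.47 × 10⁷)³ = 9.874 × 10⁻⁵
Ratio (larger/smaller) = 34.7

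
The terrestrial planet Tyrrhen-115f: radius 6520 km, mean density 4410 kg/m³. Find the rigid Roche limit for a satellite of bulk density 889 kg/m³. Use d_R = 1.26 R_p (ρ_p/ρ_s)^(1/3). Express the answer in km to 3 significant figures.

14000 km

d_R = 1.26 × 6520 km × (4410/889)^(1/3)
    = 14000 km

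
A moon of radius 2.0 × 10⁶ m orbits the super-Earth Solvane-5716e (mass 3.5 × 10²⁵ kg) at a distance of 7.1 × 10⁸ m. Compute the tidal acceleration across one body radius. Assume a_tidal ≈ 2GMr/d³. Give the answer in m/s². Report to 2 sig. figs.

2.6 × 10⁻⁵ m/s²

Since r ≪ d, expand the inverse-square field across one radius to get the leading 2GMr/d³ term.
Δa = 2GMr/d³
   = 2 × (6.674 × 10⁻¹¹) × (3.5 × 10²⁵) × (2.0 × 10⁶) / (7.1 × 10⁸)³
   = 2.6 × 10⁻⁵ m/s²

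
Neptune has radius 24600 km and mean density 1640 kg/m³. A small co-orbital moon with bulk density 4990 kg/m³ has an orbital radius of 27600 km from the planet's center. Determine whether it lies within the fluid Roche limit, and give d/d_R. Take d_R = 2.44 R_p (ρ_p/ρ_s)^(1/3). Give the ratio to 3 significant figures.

inside; d/d_R ≈ 0.666

d_R = 2.44 × (24600 km) × (1640/4990)^(1/3) = 41420 km
d/d_R = (27600) / (41420) = 0.666
Since d/d_R < 1, the body is inside the Roche limit.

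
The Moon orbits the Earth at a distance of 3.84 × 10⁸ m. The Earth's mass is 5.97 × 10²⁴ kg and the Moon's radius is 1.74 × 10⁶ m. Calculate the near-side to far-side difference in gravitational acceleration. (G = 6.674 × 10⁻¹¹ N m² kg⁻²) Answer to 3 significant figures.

Δa = 4GMr/d³
   = 4 × (6.674 × 10⁻¹¹) × (5.97 × 10²⁴) × (1.74 × 10⁶) / (3.84 × 10⁸)³
   = 4.90 × 10⁻⁵ m/s²

4.90 × 10⁻⁵ m/s²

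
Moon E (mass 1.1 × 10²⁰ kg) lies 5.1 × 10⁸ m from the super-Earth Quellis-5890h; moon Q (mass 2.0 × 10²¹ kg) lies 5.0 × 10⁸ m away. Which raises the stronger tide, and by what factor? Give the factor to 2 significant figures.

Moon Q, by a factor of ≈ 19

Compare M/d³ for the two perturbers:
Moon E: (1.1 × 10²⁰) / (5.1 × 10⁸)³ = 8.292 × 10⁻⁷
Moon Q: (2.0 × 10²¹) / (5.0 × 10⁸)³ = 1.600 × 10⁻⁵
Ratio (larger/smaller) = 19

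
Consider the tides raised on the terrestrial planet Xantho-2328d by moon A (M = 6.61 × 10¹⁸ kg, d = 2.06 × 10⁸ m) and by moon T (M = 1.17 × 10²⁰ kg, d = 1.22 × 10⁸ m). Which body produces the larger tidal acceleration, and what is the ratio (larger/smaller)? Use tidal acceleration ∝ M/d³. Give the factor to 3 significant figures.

Moon T, by a factor of ≈ 85.2

Tidal stretch scales as M/d³; compute that for each body.
Moon A: (6.61 × 10¹⁸) / (2.06 × 10⁸)³ = 7.561 × 10⁻⁷
Moon T: (1.17 × 10²⁰) / (1.22 × 10⁸)³ = 6.443 × 10⁻⁵
Ratio (larger/smaller) = 85.2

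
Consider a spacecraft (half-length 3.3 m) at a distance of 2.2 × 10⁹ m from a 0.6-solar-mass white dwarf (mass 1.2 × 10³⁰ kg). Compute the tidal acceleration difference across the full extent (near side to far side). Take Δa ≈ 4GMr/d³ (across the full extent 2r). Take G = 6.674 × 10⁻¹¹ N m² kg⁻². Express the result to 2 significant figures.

a_tidal = 4GMr/d³
        = 4 × (6.674 × 10⁻¹¹) × (1.2 × 10³⁰) × (3.3) / (2.2 × 10⁹)³
        = 9.9 × 10⁻⁸ m/s²

9.9 × 10⁻⁸ m/s²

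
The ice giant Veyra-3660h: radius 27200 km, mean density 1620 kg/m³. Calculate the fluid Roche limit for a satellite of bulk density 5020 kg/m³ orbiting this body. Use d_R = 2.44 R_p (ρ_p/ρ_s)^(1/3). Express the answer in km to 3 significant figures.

d_R = 2.44 × 27200 km × (1620/5020)^(1/3)
    = 45500 km

45500 km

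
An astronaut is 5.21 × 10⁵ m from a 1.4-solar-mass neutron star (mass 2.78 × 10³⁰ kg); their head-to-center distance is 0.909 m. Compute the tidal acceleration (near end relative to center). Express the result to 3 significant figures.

Since r ≪ d, expand the inverse-square field across one radius to get the leading 2GMr/d³ term.
a_tidal = 2GMr/d³
        = 2 × (6.674 × 10⁻¹¹) × (2.78 × 10³⁰) × (0.909) / (5.21 × 10⁵)³
        = 2.39 × 10³ m/s²

2.39 × 10³ m/s²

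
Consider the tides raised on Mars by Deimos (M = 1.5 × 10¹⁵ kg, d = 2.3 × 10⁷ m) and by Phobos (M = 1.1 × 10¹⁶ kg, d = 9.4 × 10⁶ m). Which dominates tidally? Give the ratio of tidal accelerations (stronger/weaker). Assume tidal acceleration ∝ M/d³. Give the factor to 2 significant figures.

Phobos, by a factor of ≈ 110

The tide-raising term goes as M/d³ (the gradient of a 1/d² field).
Deimos: (1.5 × 10¹⁵) / (2.3 × 10⁷)³ = 1.233 × 10⁻⁷
Phobos: (1.1 × 10¹⁶) / (9.4 × 10⁶)³ = 1.324 × 10⁻⁵
Ratio (larger/smaller) = 110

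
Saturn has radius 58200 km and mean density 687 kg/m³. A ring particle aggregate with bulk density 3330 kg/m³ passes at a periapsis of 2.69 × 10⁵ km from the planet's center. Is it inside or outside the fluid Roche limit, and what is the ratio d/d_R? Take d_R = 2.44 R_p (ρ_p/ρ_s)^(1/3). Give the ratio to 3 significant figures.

outside; d/d_R ≈ 3.21

d_R = 2.44 × (58200 km) × (687/3330)^(1/3) = 83910 km
d/d_R = (2.69 × 10⁵) / (83910) = 3.21
Since d/d_R > 1, the body is outside the Roche limit.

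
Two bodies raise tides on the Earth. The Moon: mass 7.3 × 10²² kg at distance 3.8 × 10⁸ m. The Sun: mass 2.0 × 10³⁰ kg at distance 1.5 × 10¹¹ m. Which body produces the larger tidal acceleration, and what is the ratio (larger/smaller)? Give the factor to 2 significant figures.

The Moon, by a factor of ≈ 2.2

Compare M/d³ for the two perturbers:
The Moon: (7.3 × 10²²) / (3.8 × 10⁸)³ = 1.330 × 10⁻³
The Sun: (2.0 × 10³⁰) / (1.5 × 10¹¹)³ = 5.926 × 10⁻⁴
Ratio (larger/smaller) = 2.2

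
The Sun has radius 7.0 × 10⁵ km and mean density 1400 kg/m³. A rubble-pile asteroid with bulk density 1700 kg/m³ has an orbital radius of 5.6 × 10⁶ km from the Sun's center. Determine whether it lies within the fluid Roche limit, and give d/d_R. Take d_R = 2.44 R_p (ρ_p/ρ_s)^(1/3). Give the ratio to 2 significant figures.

outside; d/d_R ≈ 3.5

d_R = 2.44 × (7.0 × 10⁵ km) × (1400/1700)^(1/3) = 1.601 × 10⁶ km
d/d_R = (5.6 × 10⁶) / (1.601 × 10⁶) = 3.5
Since d/d_R > 1, the body is outside the Roche limit.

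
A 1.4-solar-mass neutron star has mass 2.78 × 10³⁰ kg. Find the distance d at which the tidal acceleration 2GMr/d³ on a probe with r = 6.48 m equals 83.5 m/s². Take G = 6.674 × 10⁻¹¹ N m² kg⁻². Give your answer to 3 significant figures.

2GMr/d³ = a_tidal  ⇒  d = (2GMr / a_tidal)^(1/3)
d = (2 × 6.674×10⁻¹¹ × (2.78 × 10³⁰) × (6.48) / (83.5))^(1/3)
  = 3.07 × 10⁶ m

3.07 × 10⁶ m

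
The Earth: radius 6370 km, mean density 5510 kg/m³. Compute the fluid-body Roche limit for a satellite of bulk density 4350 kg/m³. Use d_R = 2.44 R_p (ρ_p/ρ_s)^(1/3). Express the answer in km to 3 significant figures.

d_R = 2.44 × 6370 km × (5510/4350)^(1/3)
    = 16800 km

16800 km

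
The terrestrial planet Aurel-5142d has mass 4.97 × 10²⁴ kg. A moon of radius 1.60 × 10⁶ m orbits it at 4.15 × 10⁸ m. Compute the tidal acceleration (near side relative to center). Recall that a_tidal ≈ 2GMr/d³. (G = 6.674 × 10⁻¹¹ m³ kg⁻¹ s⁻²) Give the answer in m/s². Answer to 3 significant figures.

Differencing GM/(d−r)² and GM/d² to first order in r/d gives 2GMr/d³.
Δa = 2GMr/d³
   = 2 × (6.674 × 10⁻¹¹) × (4.97 × 10²⁴) × (1.60 × 10⁶) / (4.15 × 10⁸)³
   = 1.49 × 10⁻⁵ m/s²

1.49 × 10⁻⁵ m/s²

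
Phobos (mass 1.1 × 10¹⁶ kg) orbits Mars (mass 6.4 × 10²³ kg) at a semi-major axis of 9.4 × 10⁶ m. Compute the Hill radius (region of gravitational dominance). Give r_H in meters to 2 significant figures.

1.7 × 10⁴ m

r_H ≈ a (m/3M)^(1/3)
    = (9.4 × 10⁶) × (1.1 × 10¹⁶ / (3 × 6.4 × 10²³))^(1/3)
    = 1.7 × 10⁴ m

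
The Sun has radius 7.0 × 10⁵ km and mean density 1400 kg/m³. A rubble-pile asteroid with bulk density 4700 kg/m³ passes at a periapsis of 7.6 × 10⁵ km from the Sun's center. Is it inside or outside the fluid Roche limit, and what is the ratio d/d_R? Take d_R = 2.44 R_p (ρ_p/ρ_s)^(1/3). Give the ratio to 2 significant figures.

d_R = 2.44 × (7.0 × 10⁵ km) × (1400/4700)^(1/3) = 1.141 × 10⁶ km
d/d_R = (7.6 × 10⁵) / (1.141 × 10⁶) = 0.67
Since d/d_R < 1, the body is inside the Roche limit.

inside; d/d_R ≈ 0.67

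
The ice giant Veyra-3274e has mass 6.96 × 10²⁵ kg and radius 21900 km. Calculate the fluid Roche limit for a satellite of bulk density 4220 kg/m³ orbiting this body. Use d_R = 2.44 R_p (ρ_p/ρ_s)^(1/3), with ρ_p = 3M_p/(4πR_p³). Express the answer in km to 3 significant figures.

38500 km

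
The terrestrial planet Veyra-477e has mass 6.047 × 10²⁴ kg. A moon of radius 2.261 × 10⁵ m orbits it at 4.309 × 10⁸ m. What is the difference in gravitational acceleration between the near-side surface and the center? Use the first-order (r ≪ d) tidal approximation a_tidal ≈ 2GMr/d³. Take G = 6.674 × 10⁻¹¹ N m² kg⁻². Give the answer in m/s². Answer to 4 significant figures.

2.281 × 10⁻⁶ m/s²

Δg = 2GMr/d³
   = 2 × (6.674 × 10⁻¹¹) × (6.047 × 10²⁴) × (2.261 × 10⁵) / (4.309 × 10⁸)³
   = 2.281 × 10⁻⁶ m/s²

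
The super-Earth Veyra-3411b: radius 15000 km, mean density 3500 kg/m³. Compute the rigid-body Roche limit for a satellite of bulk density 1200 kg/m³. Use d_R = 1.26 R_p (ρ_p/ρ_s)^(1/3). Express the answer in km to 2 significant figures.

27000 km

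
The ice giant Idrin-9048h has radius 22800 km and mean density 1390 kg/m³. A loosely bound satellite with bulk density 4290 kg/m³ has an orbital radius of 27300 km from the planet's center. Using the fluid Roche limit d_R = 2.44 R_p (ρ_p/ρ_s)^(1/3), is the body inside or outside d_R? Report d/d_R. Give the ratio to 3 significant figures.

inside; d/d_R ≈ 0.714

d_R = 2.44 × (22800 km) × (1390/4290)^(1/3) = 38210 km
d/d_R = (27300) / (38210) = 0.714
Since d/d_R < 1, the body is inside the Roche limit.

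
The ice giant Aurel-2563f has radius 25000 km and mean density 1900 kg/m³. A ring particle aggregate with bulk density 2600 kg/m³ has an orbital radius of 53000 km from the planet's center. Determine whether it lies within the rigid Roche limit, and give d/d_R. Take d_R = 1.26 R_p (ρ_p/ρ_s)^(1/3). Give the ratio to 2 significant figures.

d_R = 1.26 × (25000 km) × (1900/2600)^(1/3) = 28370 km
d/d_R = (53000) / (28370) = 1.9
Since d/d_R > 1, the body is outside the Roche limit.

outside; d/d_R ≈ 1.9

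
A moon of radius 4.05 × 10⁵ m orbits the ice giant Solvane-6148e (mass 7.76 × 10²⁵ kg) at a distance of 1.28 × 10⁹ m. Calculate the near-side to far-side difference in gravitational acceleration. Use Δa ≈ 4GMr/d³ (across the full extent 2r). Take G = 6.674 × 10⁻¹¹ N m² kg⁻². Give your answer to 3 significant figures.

Δa = 4GMr/d³
   = 4 × (6.674 × 10⁻¹¹) × (7.76 × 10²⁵) × (4.05 × 10⁵) / (1.28 × 10⁹)³
   = 4.00 × 10⁻⁶ m/s²

4.00 × 10⁻⁶ m/s²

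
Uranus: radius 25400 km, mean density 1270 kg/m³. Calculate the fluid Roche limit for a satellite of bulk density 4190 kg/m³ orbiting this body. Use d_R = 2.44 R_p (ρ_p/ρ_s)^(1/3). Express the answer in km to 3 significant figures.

41600 km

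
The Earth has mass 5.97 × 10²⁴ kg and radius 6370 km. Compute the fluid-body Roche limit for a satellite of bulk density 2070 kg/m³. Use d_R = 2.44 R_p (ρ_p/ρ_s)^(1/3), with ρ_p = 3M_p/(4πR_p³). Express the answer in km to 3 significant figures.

ρ_p = 3M_p/(4πR_p³) = 3 × (5.97 × 10²⁴) / (4π × (6.37 × 10⁶ m)³) = 5510 kg/m³
d_R = 2.44 × 6370 km × (5510/2070)^(1/3)
    = 21500 km

21500 km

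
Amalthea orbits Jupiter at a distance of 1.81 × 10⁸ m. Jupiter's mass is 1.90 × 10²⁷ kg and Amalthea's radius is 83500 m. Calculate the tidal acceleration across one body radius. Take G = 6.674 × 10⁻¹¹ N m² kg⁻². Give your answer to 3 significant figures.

Differencing GM/(d−r)² and GM/d² to first order in r/d gives 2GMr/d³.
Δa = 2GMr/d³
   = 2 × (6.674 × 10⁻¹¹) × (1.90 × 10²⁷) × (83500) / (1.81 × 10⁸)³
   = 3.57 × 10⁻³ m/s²

3.57 × 10⁻³ m/s²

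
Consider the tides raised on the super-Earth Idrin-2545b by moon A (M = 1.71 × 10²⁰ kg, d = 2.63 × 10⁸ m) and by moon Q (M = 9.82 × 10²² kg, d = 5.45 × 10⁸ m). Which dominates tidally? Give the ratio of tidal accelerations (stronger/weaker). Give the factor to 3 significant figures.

Tidal stretch scales as M/d³; compute that for each body.
Moon A: (1.71 × 10²⁰) / (2.63 × 10⁸)³ = 9.400 × 10⁻⁶
Moon Q: (9.82 × 10²²) / (5.45 × 10⁸)³ = 6.066 × 10⁻⁴
Ratio (larger/smaller) = 64.5

Moon Q, by a factor of ≈ 64.5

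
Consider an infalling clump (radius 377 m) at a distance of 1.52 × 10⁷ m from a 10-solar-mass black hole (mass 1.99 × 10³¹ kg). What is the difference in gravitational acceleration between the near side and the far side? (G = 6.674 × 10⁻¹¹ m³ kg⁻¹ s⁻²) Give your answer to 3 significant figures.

5.70 × 10² m/s²

Δa = 4GMr/d³
   = 4 × (6.674 × 10⁻¹¹) × (1.99 × 10³¹) × (377) / (1.52 × 10⁷)³
   = 5.70 × 10² m/s²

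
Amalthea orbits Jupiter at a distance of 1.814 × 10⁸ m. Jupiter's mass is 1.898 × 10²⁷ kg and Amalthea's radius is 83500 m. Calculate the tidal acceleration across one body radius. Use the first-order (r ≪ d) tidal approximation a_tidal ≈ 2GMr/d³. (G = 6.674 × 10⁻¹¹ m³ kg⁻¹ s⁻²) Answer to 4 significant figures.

a_tidal = 2GMr/d³
        = 2 × (6.674 × 10⁻¹¹) × (1.898 × 10²⁷) × (83500) / (1.814 × 10⁸)³
        = 3.544 × 10⁻³ m/s²

3.544 × 10⁻³ m/s²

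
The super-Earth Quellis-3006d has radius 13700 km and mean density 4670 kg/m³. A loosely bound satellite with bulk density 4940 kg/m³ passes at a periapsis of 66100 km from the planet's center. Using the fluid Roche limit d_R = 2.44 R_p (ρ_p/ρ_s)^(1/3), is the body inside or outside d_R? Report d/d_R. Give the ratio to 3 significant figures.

d_R = 2.44 × (13700 km) × (4670/4940)^(1/3) = 32810 km
d/d_R = (66100) / (32810) = 2.01
Since d/d_R > 1, the body is outside the Roche limit.

outside; d/d_R ≈ 2.01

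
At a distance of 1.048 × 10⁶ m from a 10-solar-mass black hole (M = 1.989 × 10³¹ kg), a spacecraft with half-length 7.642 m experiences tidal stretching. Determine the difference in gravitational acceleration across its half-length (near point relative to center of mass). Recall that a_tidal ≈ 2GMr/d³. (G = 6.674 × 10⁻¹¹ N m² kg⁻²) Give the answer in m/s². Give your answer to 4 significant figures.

The tidal stretch is the gradient of GM/d² times the body's extent r, hence the 1/d³ dependence.
a_tidal = 2GMr/d³
        = 2 × (6.674 × 10⁻¹¹) × (1.989 × 10³¹) × (7.642) / (1.048 × 10⁶)³
        = 1.763 × 10⁴ m/s²

1.763 × 10⁴ m/s²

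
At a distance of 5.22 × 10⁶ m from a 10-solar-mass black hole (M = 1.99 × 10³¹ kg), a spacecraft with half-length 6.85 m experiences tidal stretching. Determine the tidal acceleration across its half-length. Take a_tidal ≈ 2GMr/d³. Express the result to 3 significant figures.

a_tidal = 2GMr/d³
        = 2 × (6.674 × 10⁻¹¹) × (1.99 × 10³¹) × (6.85) / (5.22 × 10⁶)³
        = 1.28 × 10² m/s²

1.28 × 10² m/s²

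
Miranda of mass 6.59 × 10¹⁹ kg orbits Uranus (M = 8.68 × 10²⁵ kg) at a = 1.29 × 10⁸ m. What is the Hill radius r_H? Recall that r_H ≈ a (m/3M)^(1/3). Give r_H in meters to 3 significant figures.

8.16 × 10⁵ m

r_H ≈ a (m/3M)^(1/3)
    = (1.29 × 10⁸) × (6.59 × 10¹⁹ / (3 × 8.68 × 10²⁵))^(1/3)
    = 8.16 × 10⁵ m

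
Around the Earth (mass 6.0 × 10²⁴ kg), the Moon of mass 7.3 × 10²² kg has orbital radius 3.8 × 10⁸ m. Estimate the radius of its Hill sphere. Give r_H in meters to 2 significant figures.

6.1 × 10⁷ m

r_H ≈ a (m/3M)^(1/3)
    = (3.8 × 10⁸) × (7.3 × 10²² / (3 × 6.0 × 10²⁴))^(1/3)
    = 6.1 × 10⁷ m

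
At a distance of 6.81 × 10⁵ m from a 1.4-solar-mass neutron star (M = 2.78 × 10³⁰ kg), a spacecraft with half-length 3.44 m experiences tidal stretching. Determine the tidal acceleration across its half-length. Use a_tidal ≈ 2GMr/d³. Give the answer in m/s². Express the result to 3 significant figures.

a_tidal = 2GMr/d³
        = 2 × (6.674 × 10⁻¹¹) × (2.78 × 10³⁰) × (3.44) / (6.81 × 10⁵)³
        = 4.04 × 10³ m/s²

4.04 × 10³ m/s²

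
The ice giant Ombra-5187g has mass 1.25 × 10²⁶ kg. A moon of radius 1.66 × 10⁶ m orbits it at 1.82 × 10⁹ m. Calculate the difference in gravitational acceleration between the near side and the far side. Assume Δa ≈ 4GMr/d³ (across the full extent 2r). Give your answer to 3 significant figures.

9.19 × 10⁻⁶ m/s²

Near-to-far spans 2r, so the tidal difference is twice the near-to-center value: 4GMr/d³.
Δg = 4GMr/d³
   = 4 × (6.674 × 10⁻¹¹) × (1.25 × 10²⁶) × (1.66 × 10⁶) / (1.82 × 10⁹)³
   = 9.19 × 10⁻⁶ m/s²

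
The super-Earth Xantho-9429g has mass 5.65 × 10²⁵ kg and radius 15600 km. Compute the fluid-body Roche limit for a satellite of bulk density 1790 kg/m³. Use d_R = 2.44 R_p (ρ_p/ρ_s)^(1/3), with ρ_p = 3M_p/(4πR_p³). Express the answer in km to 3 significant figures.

ρ_p = 3M_p/(4πR_p³) = 3 × (5.65 × 10²⁵) / (4π × (1.56 × 10⁷ m)³) = 3550 kg/m³
d_R = 2.44 × 15600 km × (3550/1790)^(1/3)
    = 47800 km

47800 km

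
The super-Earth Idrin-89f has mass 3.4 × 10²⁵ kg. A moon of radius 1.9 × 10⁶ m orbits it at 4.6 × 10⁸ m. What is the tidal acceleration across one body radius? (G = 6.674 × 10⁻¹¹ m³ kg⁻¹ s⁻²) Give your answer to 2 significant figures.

Differencing GM/(d−r)² and GM/d² to first order in r/d gives 2GMr/d³.
Δg = 2GMr/d³
   = 2 × (6.674 × 10⁻¹¹) × (3.4 × 10²⁵) × (1.9 × 10⁶) / (4.6 × 10⁸)³
   = 8.9 × 10⁻⁵ m/s²

8.9 × 10⁻⁵ m/s²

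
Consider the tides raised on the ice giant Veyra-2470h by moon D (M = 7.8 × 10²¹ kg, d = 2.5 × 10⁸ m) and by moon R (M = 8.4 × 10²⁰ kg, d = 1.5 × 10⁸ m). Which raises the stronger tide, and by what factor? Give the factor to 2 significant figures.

Moon D, by a factor of ≈ 2.0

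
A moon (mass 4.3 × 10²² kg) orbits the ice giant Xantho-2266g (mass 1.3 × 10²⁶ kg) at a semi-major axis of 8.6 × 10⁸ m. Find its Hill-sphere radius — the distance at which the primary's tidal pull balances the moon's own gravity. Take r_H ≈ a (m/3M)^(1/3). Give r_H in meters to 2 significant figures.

4.1 × 10⁷ m

r_H ≈ a (m/3M)^(1/3)
    = (8.6 × 10⁸) × (4.3 × 10²² / (3 × 1.3 × 10²⁶))^(1/3)
    = 4.1 × 10⁷ m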